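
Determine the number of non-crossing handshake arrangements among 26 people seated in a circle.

742900

With 26 = 2·13 people, non-crossing handshake pairings are non-crossing perfect matchings on a circle, counted by C_13.
C_13 = C_12 · 2(2·12+1)/(12+2) = 208012 · 50/14 = 742900.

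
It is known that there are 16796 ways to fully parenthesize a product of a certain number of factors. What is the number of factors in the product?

Parenthesizations of m factors are counted by C_{m−1}. Since C_10 = 16796, the index is 10.
So the index is 10, and the number of factors is 10 + 1 = 11.

11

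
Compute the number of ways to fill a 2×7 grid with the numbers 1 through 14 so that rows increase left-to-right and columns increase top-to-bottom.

By the hook-length formula (or a Dyck-path bijection), SYT of shape 2×7 number C_7.
C_7 = C(14,7)/8 = 3432/8 = 429.

429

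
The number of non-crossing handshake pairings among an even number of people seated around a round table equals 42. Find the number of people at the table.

10

Non-crossing handshake pairings of 2n people are counted by C_n. Since C_5 = 42, the index is 5.
So n = 5, and there are 2n = 10 people.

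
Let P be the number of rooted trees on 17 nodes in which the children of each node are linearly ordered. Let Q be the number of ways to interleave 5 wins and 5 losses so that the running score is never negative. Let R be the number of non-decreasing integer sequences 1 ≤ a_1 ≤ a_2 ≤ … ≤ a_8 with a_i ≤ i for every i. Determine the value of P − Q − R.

Rooted ordered (plane) trees on m nodes have m−1 edges and are counted by C_{m−1}; m = 17 gives C_16. So P = C_16 = 35357670.
Ballot sequences with n votes each where one side never trails are Dyck words, counted by C_n; here n = 5. So Q = C_5 = 42.
Such sub-staircase sequences of length n are counted by C_n; here n = 8. So R = C_8 = 1430.
P − Q − R = 35357670 − 42 − 1430 = 35356198.

35356198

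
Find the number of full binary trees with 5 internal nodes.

The number of full binary trees on 5 internal nodes is the Catalan number C_5.
C_5 = C_4 · 2(2·4+1)/(4+2) = 14 · 18/6 = 42.

42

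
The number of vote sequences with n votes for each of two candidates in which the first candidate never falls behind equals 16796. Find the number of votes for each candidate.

Such ballot sequences with n votes each are counted by C_n, and C_10 = 16796.

10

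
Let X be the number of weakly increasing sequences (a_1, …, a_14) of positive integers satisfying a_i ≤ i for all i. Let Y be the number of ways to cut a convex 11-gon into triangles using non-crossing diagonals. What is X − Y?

2669578

Such sub-staircase sequences of length n are counted by C_n; here n = 14. So X = C_14 = 2674440.
A convex 11-gon is triangulated into 9 triangles, and the number of such triangulations is the Catalan number C_{11−2} = C_9. So Y = C_9 = 4862.
X − Y = 2674440 − 4862 = 2669578.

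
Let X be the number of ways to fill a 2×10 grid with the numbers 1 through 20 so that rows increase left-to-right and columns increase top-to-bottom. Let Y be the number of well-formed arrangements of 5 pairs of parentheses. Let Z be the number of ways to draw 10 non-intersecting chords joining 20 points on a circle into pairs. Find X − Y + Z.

33550

By the hook-length formula (or a Dyck-path bijection), SYT of shape 2×10 number C_10. So X = C_10 = 16796.
A balanced arrangement of 5 bracket pairs is a Dyck word of semilength 5, so the count is C_5. So Y = C_5 = 42.
Pairing 20 circle points by 10 non-crossing chords gives C_10 matchings. So Z = C_10 = 16796.
X − Y + Z = 16796 − 42 + 16796 = 33550.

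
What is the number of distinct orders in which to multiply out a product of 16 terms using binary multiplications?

Parenthesizations of m factors correspond to full binary trees with m leaves, counted by C_{m−1}; m = 16 gives C_15.
C_15 = C_14 · 2(2·14+1)/(14+2) = 2674440 · 58/16 = 9694845.

9694845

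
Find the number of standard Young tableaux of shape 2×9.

4862

By the hook-length formula (or a Dyck-path bijection), SYT of shape 2×9 number C_9.
C_9 = C(18,9)/10 = 48620/10 = 4862.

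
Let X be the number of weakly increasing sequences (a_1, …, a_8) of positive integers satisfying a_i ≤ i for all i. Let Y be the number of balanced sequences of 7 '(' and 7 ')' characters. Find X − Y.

1001

Such sub-staircase sequences of length n are counted by C_n; here n = 8. So X = C_8 = 1430.
Balanced strings of n pairs of brackets are counted by C_n; here n = 7. So Y = C_7 = 429.
X − Y = 1430 − 429 = 1001.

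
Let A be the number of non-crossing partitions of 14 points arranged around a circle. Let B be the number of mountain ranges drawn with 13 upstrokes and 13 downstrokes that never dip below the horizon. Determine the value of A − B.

1931540

Non-crossing partitions of an n-element set are counted by C_n; here n = 14. So A = C_14 = 2674440.
A Dyck path with 13 up-steps and 13 down-steps has semilength 13, so there are C_13 of them. So B = C_13 = 742900.
A − B = 2674440 − 742900 = 1931540.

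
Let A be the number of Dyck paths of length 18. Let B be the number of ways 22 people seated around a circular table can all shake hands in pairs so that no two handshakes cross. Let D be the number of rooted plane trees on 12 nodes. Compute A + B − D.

Dyck paths of semilength n (length 2n) are counted by C_n; here n = 9. So A = C_9 = 4862.
Non-crossing handshake pairings of 2n people are counted by C_n; 22 people gives n = 11. So B = C_11 = 58786.
Rooted ordered (plane) trees on m nodes have m−1 edges and are counted by C_{m−1}; m = 12 gives C_11. So D = C_11 = 58786.
A + B − D = 4862 + 58786 − 58786 = 4862.

4862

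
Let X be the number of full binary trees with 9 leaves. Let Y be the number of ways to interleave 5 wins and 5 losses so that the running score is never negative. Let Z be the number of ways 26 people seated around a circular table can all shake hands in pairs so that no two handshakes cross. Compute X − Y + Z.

Full binary trees with 9 leaves have 9−1 = 8 internal nodes, so there are C_8 of them. So X = C_8 = 1430.
Reading a vote for the leader as '(' and for the other as ')' turns such a sequence into a balanced string of 5 pairs, so the count is C_5. So Y = C_5 = 42.
Non-crossing handshake pairings of 2n people are counted by C_n; 26 people gives n = 13. So Z = C_13 = 742900.
X − Y + Z = 1430 − 42 + 742900 = 744288.

744288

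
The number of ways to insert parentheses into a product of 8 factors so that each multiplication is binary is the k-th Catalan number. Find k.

7

Bracketing 8 factors into binary products is counted by C_{8−1} = C_7.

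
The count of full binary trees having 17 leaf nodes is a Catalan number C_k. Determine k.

16

Full binary trees with 17 leaves have 17−1 = 16 internal nodes, so there are C_16 of them.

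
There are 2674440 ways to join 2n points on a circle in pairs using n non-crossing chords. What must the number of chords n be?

Non-crossing pairings of 2n points on a circle are counted by C_n. Since C_14 = 2674440, the index is 14.

14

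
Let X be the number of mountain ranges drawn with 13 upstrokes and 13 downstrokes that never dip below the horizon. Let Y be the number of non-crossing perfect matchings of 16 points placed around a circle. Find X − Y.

Paths of 13 up- and 13 down-steps that never dip below the axis are Dyck paths; their count is C_13. So X = C_13 = 742900.
Non-crossing perfect matchings of 2n points on a circle are counted by C_n; with 16 points, n = 8. So Y = C_8 = 1430.
X − Y = 742900 − 1430 = 741470.

741470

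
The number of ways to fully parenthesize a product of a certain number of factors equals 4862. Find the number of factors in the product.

Parenthesizations of m factors are counted by C_{m−1}. The Catalan number equal to 4862 is C_9.
So the index is 9, and the number of factors is 9 + 1 = 10.

10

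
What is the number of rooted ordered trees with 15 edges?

Rooted ordered trees with n edges are counted by C_n; here n = 15.
C_15 = C(30,15)/16 = 155117520/16 = 9694845.

9694845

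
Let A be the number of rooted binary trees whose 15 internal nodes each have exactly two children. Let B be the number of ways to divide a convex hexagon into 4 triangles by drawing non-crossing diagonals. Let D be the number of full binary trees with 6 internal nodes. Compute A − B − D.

Full binary trees with n internal nodes are counted by C_n; here n = 15. So A = C_15 = 9694845.
The number of triangulations of a 6-gon is the Catalan number C_4 (index = sides − 2). So B = C_4 = 14.
The number of full binary trees on 6 internal nodes is the Catalan number C_6. So D = C_6 = 132.
A − B − D = 9694845 − 14 − 132 = 9694699.

9694699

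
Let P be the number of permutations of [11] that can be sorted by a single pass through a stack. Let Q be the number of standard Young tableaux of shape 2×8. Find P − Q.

57356

By Knuth's characterisation, the stack-sortable permutations of length 11 are the 231-avoiders, numbering C_11. So P = C_11 = 58786.
By the hook-length formula (or a Dyck-path bijection), SYT of shape 2×8 number C_8. So Q = C_8 = 1430.
P − Q = 58786 − 1430 = 57356.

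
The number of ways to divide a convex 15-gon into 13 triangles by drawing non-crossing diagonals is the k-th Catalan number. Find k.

13

The number of triangulations of a 15-gon is the Catalan number C_13 (index = sides − 2).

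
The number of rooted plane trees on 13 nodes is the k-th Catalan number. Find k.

12

Rooted ordered (plane) trees on m nodes have m−1 edges and are counted by C_{m−1}; m = 13 gives C_12.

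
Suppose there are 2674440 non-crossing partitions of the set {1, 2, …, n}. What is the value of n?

Non-crossing partitions of [n] are counted by C_n. The Catalan number equal to 2674440 is C_14.

14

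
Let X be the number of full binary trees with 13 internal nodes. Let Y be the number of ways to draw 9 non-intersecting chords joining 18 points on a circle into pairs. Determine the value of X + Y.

The number of full binary trees on 13 internal nodes is the Catalan number C_13. So X = C_13 = 742900.
Pairing 18 circle points by 9 non-crossing chords gives C_9 matchings. So Y = C_9 = 4862.
X + Y = 742900 + 4862 = 747762.

747762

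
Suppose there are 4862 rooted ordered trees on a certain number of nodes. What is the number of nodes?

10

Rooted ordered trees on m nodes are counted by C_{m−1}, and C_9 = 4862.
So the index is 9, and the number of nodes is 9 + 1 = 10.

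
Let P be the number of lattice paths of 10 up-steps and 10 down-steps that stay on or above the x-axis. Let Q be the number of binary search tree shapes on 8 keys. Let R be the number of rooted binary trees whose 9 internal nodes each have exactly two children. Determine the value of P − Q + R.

20228

Paths of 10 up- and 10 down-steps that never dip below the axis are Dyck paths; their count is C_10. So P = C_10 = 16796.
Rooted binary trees with 8 nodes (each child slot possibly empty) number C_8. So Q = C_8 = 1430.
The number of full binary trees on 9 internal nodes is the Catalan number C_9. So R = C_9 = 4862.
P − Q + R = 16796 − 1430 + 4862 = 20228.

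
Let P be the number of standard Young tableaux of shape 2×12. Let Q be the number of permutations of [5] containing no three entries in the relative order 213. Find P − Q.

207970

Standard Young tableaux of shape 2×n are counted by C_n; here n = 12. So P = C_12 = 208012.
Permutations of [n] avoiding any single length-3 pattern are counted by C_n; here n = 5. So Q = C_5 = 42.
P − Q = 208012 − 42 = 207970.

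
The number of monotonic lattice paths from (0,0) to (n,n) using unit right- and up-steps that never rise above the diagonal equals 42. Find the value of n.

Such diagonal-avoiding paths in an n×n grid are counted by C_n; 42 = C_5.

5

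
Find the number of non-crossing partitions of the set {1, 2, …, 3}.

Non-crossing partitions of an n-element set are counted by C_n; here n = 3.
C_3 = C(6,3)/4 = 20/4 = 5.

5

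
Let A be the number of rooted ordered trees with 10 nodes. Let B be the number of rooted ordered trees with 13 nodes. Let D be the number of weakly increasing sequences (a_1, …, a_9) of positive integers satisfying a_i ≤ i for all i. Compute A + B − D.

A rooted plane tree on 10 nodes has 9 edges, and such trees are counted by C_9. So A = C_9 = 4862.
Rooted ordered (plane) trees on m nodes have m−1 edges and are counted by C_{m−1}; m = 13 gives C_12. So B = C_12 = 208012.
Weakly increasing sequences with a_i ≤ i biject with Dyck paths of semilength 9, so there are C_9. So D = C_9 = 4862.
A + B − D = 4862 + 208012 − 4862 = 208012.

208012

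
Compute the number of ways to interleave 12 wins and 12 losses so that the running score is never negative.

Reading a vote for the leader as '(' and for the other as ')' turns such a sequence into a balanced string of 12 pairs, so the count is C_12.
C_12 = C(24,12)/13 = 2704156/13 = 208012.

208012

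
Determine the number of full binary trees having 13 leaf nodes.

208012

Full binary trees with 13 leaves have 13−1 = 12 internal nodes, so there are C_12 of them.
C_12 = C(24,12)/13 = 2704156/13 = 208012.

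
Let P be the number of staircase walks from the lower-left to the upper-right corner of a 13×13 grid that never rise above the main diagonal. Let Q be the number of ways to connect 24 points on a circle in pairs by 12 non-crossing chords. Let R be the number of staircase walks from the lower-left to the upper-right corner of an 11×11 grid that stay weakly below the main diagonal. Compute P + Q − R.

Sub-diagonal monotone paths from (0,0) to (13,13) biject with Dyck paths of semilength 13, giving C_13. So P = C_13 = 742900.
Pairing 24 circle points by 12 non-crossing chords gives C_12 matchings. So Q = C_12 = 208012.
Monotone paths in an n×n grid that stay weakly below the diagonal are counted by C_n; here n = 11. So R = C_11 = 58786.
P + Q − R = 742900 + 208012 − 58786 = 892126.

892126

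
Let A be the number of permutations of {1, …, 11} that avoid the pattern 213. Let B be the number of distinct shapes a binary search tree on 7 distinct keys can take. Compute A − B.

Permutations of [n] avoiding any single length-3 pattern are counted by C_n; here n = 11. So A = C_11 = 58786.
There are C_n binary search tree shapes on n keys; with n = 7 that is C_7. So B = C_7 = 429.
A − B = 58786 − 429 = 58357.

58357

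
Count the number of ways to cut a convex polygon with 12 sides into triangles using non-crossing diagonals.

A convex 12-gon is triangulated into 10 triangles, and the number of such triangulations is the Catalan number C_{12−2} = C_10.
C_10 = C(20,10)/11 = 184756/11 = 16796.

16796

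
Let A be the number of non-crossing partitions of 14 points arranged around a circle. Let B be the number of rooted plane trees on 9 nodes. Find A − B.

2673010

Non-crossing partitions of an n-element set are counted by C_n; here n = 14. So A = C_14 = 2674440.
Rooted ordered (plane) trees on m nodes have m−1 edges and are counted by C_{m−1}; m = 9 gives C_8. So B = C_8 = 1430.
A − B = 2674440 − 1430 = 2673010.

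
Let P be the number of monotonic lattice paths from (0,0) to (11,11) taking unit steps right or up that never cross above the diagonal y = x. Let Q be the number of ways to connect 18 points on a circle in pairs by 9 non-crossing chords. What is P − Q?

Monotone paths in an n×n grid that stay weakly below the diagonal are counted by C_n; here n = 11. So P = C_11 = 58786.
Pairing 18 circle points by 9 non-crossing chords gives C_9 matchings. So Q = C_9 = 4862.
P − Q = 58786 − 4862 = 53924.

53924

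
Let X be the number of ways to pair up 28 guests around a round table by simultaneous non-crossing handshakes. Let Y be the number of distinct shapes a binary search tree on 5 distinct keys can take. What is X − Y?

2674398

Non-crossing handshake pairings of 2n people are counted by C_n; 28 people gives n = 14. So X = C_14 = 2674440.
Rooted binary trees with 5 nodes (each child slot possibly empty) number C_5. So Y = C_5 = 42.
X − Y = 2674440 − 42 = 2674398.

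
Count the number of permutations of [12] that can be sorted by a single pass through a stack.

208012

By Knuth's characterisation, the stack-sortable permutations of length 12 are the 231-avoiders, numbering C_12.
C_12 = C_11 · 2(2·11+1)/(11+2) = 58786 · 46/13 = 208012.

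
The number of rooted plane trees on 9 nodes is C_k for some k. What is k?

Rooted ordered (plane) trees on m nodes have m−1 edges and are counted by C_{m−1}; m = 9 gives C_8.

8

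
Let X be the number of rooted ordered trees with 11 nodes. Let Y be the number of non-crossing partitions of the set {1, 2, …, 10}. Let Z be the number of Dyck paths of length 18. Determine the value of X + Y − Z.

Rooted ordered (plane) trees on m nodes have m−1 edges and are counted by C_{m−1}; m = 11 gives C_10. So X = C_10 = 16796.
Non-crossing partitions of an n-element set are counted by C_n; here n = 10. So Y = C_10 = 16796.
Dyck paths of semilength n (length 2n) are counted by C_n; here n = 9. So Z = C_9 = 4862.
X + Y − Z = 16796 + 16796 − 4862 = 28730.

28730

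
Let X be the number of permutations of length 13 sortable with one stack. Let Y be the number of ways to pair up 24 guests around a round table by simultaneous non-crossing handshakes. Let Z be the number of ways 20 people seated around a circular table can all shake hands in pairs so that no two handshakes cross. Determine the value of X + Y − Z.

Stack-sortable permutations are exactly the 231-avoiding ones, counted by C_n; here n = 13. So X = C_13 = 742900.
With 24 = 2·12 people, non-crossing handshake pairings are non-crossing perfect matchings on a circle, counted by C_12. So Y = C_12 = 208012.
With 20 = 2·10 people, non-crossing handshake pairings are non-crossing perfect matchings on a circle, counted by C_10. So Z = C_10 = 16796.
X + Y − Z = 742900 + 208012 − 16796 = 934116.

934116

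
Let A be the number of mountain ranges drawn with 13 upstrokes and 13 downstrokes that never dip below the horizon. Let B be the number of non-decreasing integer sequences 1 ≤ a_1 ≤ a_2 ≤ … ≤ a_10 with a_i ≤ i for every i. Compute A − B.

726104

A Dyck path with 13 up-steps and 13 down-steps has semilength 13, so there are C_13 of them. So A = C_13 = 742900.
Weakly increasing sequences with a_i ≤ i biject with Dyck paths of semilength 10, so there are C_10. So B = C_10 = 16796.
A − B = 742900 − 16796 = 726104.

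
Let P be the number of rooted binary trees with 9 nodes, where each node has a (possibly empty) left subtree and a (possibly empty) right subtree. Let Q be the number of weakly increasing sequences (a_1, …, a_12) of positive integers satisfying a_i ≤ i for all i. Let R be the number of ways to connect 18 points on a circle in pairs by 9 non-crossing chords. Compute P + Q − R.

Rooted binary trees with 9 nodes (each child slot possibly empty) number C_9. So P = C_9 = 4862.
Weakly increasing sequences with a_i ≤ i biject with Dyck paths of semilength 12, so there are C_12. So Q = C_12 = 208012.
Pairing 18 circle points by 9 non-crossing chords gives C_9 matchings. So R = C_9 = 4862.
P + Q − R = 4862 + 208012 − 4862 = 208012.

208012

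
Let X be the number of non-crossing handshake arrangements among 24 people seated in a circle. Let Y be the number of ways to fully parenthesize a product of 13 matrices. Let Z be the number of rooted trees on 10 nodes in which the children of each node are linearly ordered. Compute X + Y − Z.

411162

Non-crossing handshake pairings of 2n people are counted by C_n; 24 people gives n = 12. So X = C_12 = 208012.
Ways to associate a product of 13 factors correspond to binary trees on 13 leaves, so the count is C_12. So Y = C_12 = 208012.
A rooted plane tree on 10 nodes has 9 edges, and such trees are counted by C_9. So Z = C_9 = 4862.
X + Y − Z = 208012 + 208012 − 4862 = 411162.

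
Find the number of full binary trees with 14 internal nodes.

The number of full binary trees on 14 internal nodes is the Catalan number C_14.
C_14 = 2674440.

2674440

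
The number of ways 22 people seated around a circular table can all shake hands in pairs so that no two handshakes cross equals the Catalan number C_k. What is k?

With 22 = 2·11 people, non-crossing handshake pairings are non-crossing perfect matchings on a circle, counted by C_11.

11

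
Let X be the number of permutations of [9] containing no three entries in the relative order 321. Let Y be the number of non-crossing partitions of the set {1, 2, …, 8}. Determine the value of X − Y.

3432

Permutations of [n] avoiding any single length-3 pattern are counted by C_n; here n = 9. So X = C_9 = 4862.
The non-crossing partitions of [8] form a lattice of size C_8. So Y = C_8 = 1430.
X − Y = 4862 − 1430 = 3432.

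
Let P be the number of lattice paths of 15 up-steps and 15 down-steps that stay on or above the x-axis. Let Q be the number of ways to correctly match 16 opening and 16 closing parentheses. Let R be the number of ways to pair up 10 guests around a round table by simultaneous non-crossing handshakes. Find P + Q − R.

Paths of 15 up- and 15 down-steps that never dip below the axis are Dyck paths; their count is C_15. So P = C_15 = 9694845.
A balanced arrangement of 16 bracket pairs is a Dyck word of semilength 16, so the count is C_16. So Q = C_16 = 35357670.
With 10 = 2·5 people, non-crossing handshake pairings are non-crossing perfect matchings on a circle, counted by C_5. So R = C_5 = 42.
P + Q − R = 9694845 + 35357670 − 42 = 45052473.

45052473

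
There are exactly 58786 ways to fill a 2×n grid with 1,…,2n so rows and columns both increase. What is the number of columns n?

Standard Young tableaux of shape 2×n are counted by C_n, and C_11 = 58786.

11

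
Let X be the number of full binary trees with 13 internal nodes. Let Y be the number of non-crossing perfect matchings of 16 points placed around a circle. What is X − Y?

The number of full binary trees on 13 internal nodes is the Catalan number C_13. So X = C_13 = 742900.
Pairing 16 circle points by 8 non-crossing chords gives C_8 matchings. So Y = C_8 = 1430.
X − Y = 742900 − 1430 = 741470.

741470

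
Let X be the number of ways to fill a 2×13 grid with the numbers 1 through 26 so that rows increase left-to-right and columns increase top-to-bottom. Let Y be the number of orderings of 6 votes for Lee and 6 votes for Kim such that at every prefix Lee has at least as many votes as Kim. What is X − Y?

Standard Young tableaux of shape 2×n are counted by C_n; here n = 13. So X = C_13 = 742900.
Reading a vote for the leader as '(' and for the other as ')' turns such a sequence into a balanced string of 6 pairs, so the count is C_6. So Y = C_6 = 132.
X − Y = 742900 − 132 = 742768.

742768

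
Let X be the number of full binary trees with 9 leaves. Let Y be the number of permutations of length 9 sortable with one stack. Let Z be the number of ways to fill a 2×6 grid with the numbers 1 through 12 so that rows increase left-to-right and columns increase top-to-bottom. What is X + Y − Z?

6160

Full binary trees with 9 leaves have 9−1 = 8 internal nodes, so there are C_8 of them. So X = C_8 = 1430.
Stack-sortable permutations are exactly the 231-avoiding ones, counted by C_n; here n = 9. So Y = C_9 = 4862.
Standard Young tableaux of shape 2×n are counted by C_n; here n = 6. So Z = C_6 = 132.
X + Y − Z = 1430 + 4862 − 132 = 6160.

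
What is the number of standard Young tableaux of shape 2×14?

2674440

Standard Young tableaux of shape 2×n are counted by C_n; here n = 14.
C_14 = 2674440.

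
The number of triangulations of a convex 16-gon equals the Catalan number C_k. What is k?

14

The number of triangulations of a 16-gon is the Catalan number C_14 (index = sides − 2).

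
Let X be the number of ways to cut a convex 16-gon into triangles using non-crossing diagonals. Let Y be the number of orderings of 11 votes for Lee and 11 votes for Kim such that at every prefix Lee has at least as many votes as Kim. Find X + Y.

2733226

The number of triangulations of a 16-gon is the Catalan number C_14 (index = sides − 2). So X = C_14 = 2674440.
Ballot sequences with n votes each where one side never trails are Dyck words, counted by C_n; here n = 11. So Y = C_11 = 58786.
X + Y = 2674440 + 58786 = 2733226.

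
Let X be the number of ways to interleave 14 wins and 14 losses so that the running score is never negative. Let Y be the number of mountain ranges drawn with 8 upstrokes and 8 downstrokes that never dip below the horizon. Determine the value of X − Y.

Ballot sequences with n votes each where one side never trails are Dyck words, counted by C_n; here n = 14. So X = C_14 = 2674440.
A Dyck path with 8 up-steps and 8 down-steps has semilength 8, so there are C_8 of them. So Y = C_8 = 1430.
X − Y = 2674440 − 1430 = 2673010.

2673010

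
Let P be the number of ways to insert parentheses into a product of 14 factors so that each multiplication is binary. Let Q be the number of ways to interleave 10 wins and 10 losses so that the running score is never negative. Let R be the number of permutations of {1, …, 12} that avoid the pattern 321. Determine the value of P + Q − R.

Parenthesizations of m factors correspond to full binary trees with m leaves, counted by C_{m−1}; m = 14 gives C_13. So P = C_13 = 742900.
Reading a vote for the leader as '(' and for the other as ')' turns such a sequence into a balanced string of 10 pairs, so the count is C_10. So Q = C_10 = 16796.
Permutations of [n] avoiding any single length-3 pattern are counted by C_n; here n = 12. So R = C_12 = 208012.
P + Q − R = 742900 + 16796 − 208012 = 551684.

551684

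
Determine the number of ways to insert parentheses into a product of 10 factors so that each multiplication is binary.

Bracketing 10 factors into binary products is counted by C_{10−1} = C_9.
C_9 = 4862.

4862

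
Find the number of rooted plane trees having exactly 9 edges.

4862

A rooted plane tree with 9 edges has 10 nodes, and the count is C_9.
C_9 = C(18,9)/10 = 48620/10 = 4862.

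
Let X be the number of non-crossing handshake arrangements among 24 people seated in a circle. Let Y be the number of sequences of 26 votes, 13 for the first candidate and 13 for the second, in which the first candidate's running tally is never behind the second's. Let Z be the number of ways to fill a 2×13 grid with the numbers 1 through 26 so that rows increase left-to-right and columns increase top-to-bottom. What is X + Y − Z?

208012

Non-crossing handshake pairings of 2n people are counted by C_n; 24 people gives n = 12. So X = C_12 = 208012.
Reading a vote for the leader as '(' and for the other as ')' turns such a sequence into a balanced string of 13 pairs, so the count is C_13. So Y = C_13 = 742900.
By the hook-length formula (or a Dyck-path bijection), SYT of shape 2×13 number C_13. So Z = C_13 = 742900.
X + Y − Z = 208012 + 742900 − 742900 = 208012.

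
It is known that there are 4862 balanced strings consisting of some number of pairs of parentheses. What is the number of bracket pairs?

9

Balanced strings of n bracket-pairs are counted by C_n; 4862 = C_9.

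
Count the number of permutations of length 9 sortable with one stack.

4862

Stack-sortable permutations are exactly the 231-avoiding ones, counted by C_n; here n = 9.
C_9 = 4862.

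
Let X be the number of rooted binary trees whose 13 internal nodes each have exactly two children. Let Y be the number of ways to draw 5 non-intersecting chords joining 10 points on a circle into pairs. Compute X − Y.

The number of full binary trees on 13 internal nodes is the Catalan number C_13. So X = C_13 = 742900.
Pairing 10 circle points by 5 non-crossing chords gives C_5 matchings. So Y = C_5 = 42.
X − Y = 742900 − 42 = 742858.

742858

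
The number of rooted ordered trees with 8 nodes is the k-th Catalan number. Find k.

A rooted plane tree on 8 nodes has 7 edges, and such trees are counted by C_7.

7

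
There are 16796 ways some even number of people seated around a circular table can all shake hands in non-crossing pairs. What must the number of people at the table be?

Non-crossing handshake pairings of 2n people are counted by C_n. Since C_10 = 16796, the index is 10.
So n = 10, and there are 2n = 20 people.

20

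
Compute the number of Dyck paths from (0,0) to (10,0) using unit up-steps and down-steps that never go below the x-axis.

A Dyck path with 5 up-steps and 5 down-steps has semilength 5, so there are C_5 of them.
C_5 = C(10,5)/6 = 252/6 = 42.

42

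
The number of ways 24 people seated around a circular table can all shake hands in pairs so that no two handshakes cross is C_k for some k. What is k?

12

Non-crossing handshake pairings of 2n people are counted by C_n; 24 people gives n = 12.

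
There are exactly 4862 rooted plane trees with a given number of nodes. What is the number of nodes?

Rooted ordered trees on m nodes are counted by C_{m−1}. Since C_9 = 4862, the index is 9.
So the index is 9, and the number of nodes is 9 + 1 = 10.

10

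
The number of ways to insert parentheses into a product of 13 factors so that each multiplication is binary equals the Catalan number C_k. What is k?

12

Ways to associate a product of 13 factors correspond to binary trees on 13 leaves, so the count is C_12.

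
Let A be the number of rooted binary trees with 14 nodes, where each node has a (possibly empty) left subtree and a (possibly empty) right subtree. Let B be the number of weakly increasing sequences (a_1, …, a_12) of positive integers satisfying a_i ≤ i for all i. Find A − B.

2466428

Rooted binary trees with 14 nodes (each child slot possibly empty) number C_14. So A = C_14 = 2674440.
Such sub-staircase sequences of length n are counted by C_n; here n = 12. So B = C_12 = 208012.
A − B = 2674440 − 208012 = 2466428.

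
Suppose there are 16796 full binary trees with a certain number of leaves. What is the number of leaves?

Full binary trees with L leaves are counted by C_{L−1}, and C_10 = 16796.
So the index is 10, and the number of leaves is 10 + 1 = 11.

11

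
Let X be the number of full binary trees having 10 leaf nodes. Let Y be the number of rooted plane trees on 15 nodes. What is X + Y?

A full binary tree with L leaves has L−1 internal nodes and is counted by C_{L−1}; L = 10 gives C_9. So X = C_9 = 4862.
A rooted plane tree on 15 nodes has 14 edges, and such trees are counted by C_14. So Y = C_14 = 2674440.
X + Y = 4862 + 2674440 = 2679302.

2679302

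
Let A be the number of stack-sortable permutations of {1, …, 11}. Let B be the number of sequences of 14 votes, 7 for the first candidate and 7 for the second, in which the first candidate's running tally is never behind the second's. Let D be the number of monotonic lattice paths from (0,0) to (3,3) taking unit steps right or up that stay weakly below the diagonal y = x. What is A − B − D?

Stack-sortable permutations are exactly the 231-avoiding ones, counted by C_n; here n = 11. So A = C_11 = 58786.
Reading a vote for the leader as '(' and for the other as ')' turns such a sequence into a balanced string of 7 pairs, so the count is C_7. So B = C_7 = 429.
Monotone paths in an n×n grid that stay weakly below the diagonal are counted by C_n; here n = 3. So D = C_3 = 5.
A − B − D = 58786 − 429 − 5 = 58352.

58352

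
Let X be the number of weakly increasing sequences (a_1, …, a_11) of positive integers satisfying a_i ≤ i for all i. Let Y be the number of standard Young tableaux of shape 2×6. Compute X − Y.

Such sub-staircase sequences of length n are counted by C_n; here n = 11. So X = C_11 = 58786.
By the hook-length formula (or a Dyck-path bijection), SYT of shape 2×6 number C_6. So Y = C_6 = 132.
X − Y = 58786 − 132 = 58654.

58654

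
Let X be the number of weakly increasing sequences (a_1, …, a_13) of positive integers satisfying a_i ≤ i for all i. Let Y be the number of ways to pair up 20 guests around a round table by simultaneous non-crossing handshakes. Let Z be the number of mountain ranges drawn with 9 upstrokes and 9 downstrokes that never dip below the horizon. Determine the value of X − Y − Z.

721242

Weakly increasing sequences with a_i ≤ i biject with Dyck paths of semilength 13, so there are C_13. So X = C_13 = 742900.
With 20 = 2·10 people, non-crossing handshake pairings are non-crossing perfect matchings on a circle, counted by C_10. So Y = C_10 = 16796.
Paths of 9 up- and 9 down-steps that never dip below the axis are Dyck paths; their count is C_9. So Z = C_9 = 4862.
X − Y − Z = 742900 − 16796 − 4862 = 721242.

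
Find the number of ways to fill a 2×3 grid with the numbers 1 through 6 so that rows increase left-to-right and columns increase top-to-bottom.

Standard Young tableaux of shape 2×n are counted by C_n; here n = 3.
C_3 = 5.

5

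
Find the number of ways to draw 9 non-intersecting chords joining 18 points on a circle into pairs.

4862

Pairing 18 circle points by 9 non-crossing chords gives C_9 matchings.
C_9 = 4862.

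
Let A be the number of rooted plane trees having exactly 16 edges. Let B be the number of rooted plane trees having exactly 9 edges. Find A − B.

35352808

Rooted ordered trees with n edges are counted by C_n; here n = 16. So A = C_16 = 35357670.
Rooted ordered trees with n edges are counted by C_n; here n = 9. So B = C_9 = 4862.
A − B = 35357670 − 4862 = 35352808.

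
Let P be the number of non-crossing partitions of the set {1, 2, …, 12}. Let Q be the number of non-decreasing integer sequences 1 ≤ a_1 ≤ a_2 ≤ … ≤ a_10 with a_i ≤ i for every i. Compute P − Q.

191216

The non-crossing partitions of [12] form a lattice of size C_12. So P = C_12 = 208012.
Weakly increasing sequences with a_i ≤ i biject with Dyck paths of semilength 10, so there are C_10. So Q = C_10 = 16796.
P − Q = 208012 − 16796 = 191216.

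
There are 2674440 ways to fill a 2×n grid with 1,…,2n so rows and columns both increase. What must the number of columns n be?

14

Standard Young tableaux of shape 2×n are counted by C_n; 2674440 = C_14.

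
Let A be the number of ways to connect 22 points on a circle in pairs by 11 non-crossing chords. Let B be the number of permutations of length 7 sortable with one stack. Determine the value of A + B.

Non-crossing perfect matchings of 2n points on a circle are counted by C_n; with 22 points, n = 11. So A = C_11 = 58786.
Stack-sortable permutations are exactly the 231-avoiding ones, counted by C_n; here n = 7. So B = C_7 = 429.
A + B = 58786 + 429 = 59215.

59215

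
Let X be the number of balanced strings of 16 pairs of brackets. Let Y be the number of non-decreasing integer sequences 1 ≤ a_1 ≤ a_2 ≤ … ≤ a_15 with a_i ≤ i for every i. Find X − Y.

25662825

A balanced arrangement of 16 bracket pairs is a Dyck word of semilength 16, so the count is C_16. So X = C_16 = 35357670.
Weakly increasing sequences with a_i ≤ i biject with Dyck paths of semilength 15, so there are C_15. So Y = C_15 = 9694845.
X − Y = 35357670 − 9694845 = 25662825.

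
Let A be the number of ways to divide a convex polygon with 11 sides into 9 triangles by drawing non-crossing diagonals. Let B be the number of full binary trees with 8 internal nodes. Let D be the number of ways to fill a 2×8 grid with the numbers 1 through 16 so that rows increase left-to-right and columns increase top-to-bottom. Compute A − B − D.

2002

Triangulations of a convex m-gon are counted by C_{m−2}; with m = 11 this is C_9. So A = C_9 = 4862.
The number of full binary trees on 8 internal nodes is the Catalan number C_8. So B = C_8 = 1430.
Standard Young tableaux of shape 2×n are counted by C_n; here n = 8. So D = C_8 = 1430.
A − B − D = 4862 − 1430 − 1430 = 2002.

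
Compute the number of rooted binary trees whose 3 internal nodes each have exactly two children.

5

The number of full binary trees on 3 internal nodes is the Catalan number C_3.
C_3 = 5.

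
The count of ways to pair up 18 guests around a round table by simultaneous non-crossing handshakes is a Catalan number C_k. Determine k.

With 18 = 2·9 people, non-crossing handshake pairings are non-crossing perfect matchings on a circle, counted by C_9.

9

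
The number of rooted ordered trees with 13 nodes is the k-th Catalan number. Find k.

12

Rooted ordered (plane) trees on m nodes have m−1 edges and are counted by C_{m−1}; m = 13 gives C_12.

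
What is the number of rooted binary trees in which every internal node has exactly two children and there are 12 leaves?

A full binary tree with L leaves has L−1 internal nodes and is counted by C_{L−1}; L = 12 gives C_11.
C_11 = C(22,11)/12 = 705432/12 = 58786.

58786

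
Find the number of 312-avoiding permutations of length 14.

For any fixed pattern of length 3, the pattern-avoiding permutations of [14] number C_14.
C_14 = 2674440.

2674440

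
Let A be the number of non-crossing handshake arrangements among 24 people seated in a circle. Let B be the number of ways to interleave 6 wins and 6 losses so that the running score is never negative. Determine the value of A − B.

With 24 = 2·12 people, non-crossing handshake pairings are non-crossing perfect matchings on a circle, counted by C_12. So A = C_12 = 208012.
Reading a vote for the leader as '(' and for the other as ')' turns such a sequence into a balanced string of 6 pairs, so the count is C_6. So B = C_6 = 132.
A − B = 208012 − 132 = 207880.

207880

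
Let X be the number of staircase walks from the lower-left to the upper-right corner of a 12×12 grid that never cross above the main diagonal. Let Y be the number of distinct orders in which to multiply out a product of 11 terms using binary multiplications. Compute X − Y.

Monotone paths in an n×n grid that stay weakly below the diagonal are counted by C_n; here n = 12. So X = C_12 = 208012.
Bracketing 11 factors into binary products is counted by C_{11−1} = C_10. So Y = C_10 = 16796.
X − Y = 208012 − 16796 = 191216.

191216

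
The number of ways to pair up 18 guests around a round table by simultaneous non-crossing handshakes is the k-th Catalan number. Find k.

With 18 = 2·9 people, non-crossing handshake pairings are non-crossing perfect matchings on a circle, counted by C_9.

9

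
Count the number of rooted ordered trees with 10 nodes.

Rooted ordered (plane) trees on m nodes have m−1 edges and are counted by C_{m−1}; m = 10 gives C_9.
C_9 = C(18,9)/10 = 48620/10 = 4862.

4862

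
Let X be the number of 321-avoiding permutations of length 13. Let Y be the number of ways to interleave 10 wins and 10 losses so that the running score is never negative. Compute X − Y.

For any fixed pattern of length 3, the pattern-avoiding permutations of [13] number C_13. So X = C_13 = 742900.
Ballot sequences with n votes each where one side never trails are Dyck words, counted by C_n; here n = 10. So Y = C_10 = 16796.
X − Y = 742900 − 16796 = 726104.

726104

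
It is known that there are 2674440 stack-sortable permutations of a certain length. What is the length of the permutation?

14

Stack-sortable permutations of [n] are counted by C_n. The Catalan number equal to 2674440 is C_14.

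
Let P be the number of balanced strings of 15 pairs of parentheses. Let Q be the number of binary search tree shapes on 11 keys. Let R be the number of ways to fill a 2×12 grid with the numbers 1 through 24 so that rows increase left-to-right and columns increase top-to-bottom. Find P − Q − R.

Balanced strings of n pairs of brackets are counted by C_n; here n = 15. So P = C_15 = 9694845.
Rooted binary trees with 11 nodes (each child slot possibly empty) number C_11. So Q = C_11 = 58786.
Standard Young tableaux of shape 2×n are counted by C_n; here n = 12. So R = C_12 = 208012.
P − Q − R = 9694845 − 58786 − 208012 = 9428047.

9428047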